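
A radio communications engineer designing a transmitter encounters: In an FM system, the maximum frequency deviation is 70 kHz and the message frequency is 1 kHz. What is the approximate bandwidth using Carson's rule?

Carson's rule: BW = 2*(delta_f + f_m)
= 2*(70 + 1) kHz = 142 kHz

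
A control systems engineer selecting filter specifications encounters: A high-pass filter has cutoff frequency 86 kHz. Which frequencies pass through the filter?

A high-pass filter passes all frequencies above the cutoff frequency 86 kHz and attenuates lower frequencies.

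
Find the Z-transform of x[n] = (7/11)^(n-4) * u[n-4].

Time-shifting property: if X(z) = Z{x[n]}, then Z{x[n-d]} = z^(-d) * X(z)
X(z) = z/(z - 7/11) for x[n] = (7/11)^n * u[n]
Z{x[n-4]} = z^(-4) * z/(z - 7/11) = z^(-3)/(z - 7/11)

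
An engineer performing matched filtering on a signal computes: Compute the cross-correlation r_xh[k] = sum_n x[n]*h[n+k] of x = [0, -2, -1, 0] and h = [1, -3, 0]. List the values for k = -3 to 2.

Both sequences indexed from 0 and zero outside their support.
Lags with overlap: k = -3 to 2.
  r_xh[-3] = x[3]*h[0] = 0
  r_xh[-2] = x[2]*h[0] + x[3]*h[1] = -1
  r_xh[-1] = x[1]*h[0] + x[2]*h[1] + x[3]*h[2] = 1
  r_xh[0] = x[0]*h[0] + x[1]*h[1] + x[2]*h[2] = 6
  r_xh[1] = x[0]*h[1] + x[1]*h[2] = 0
  r_xh[2] = x[0]*h[2] = 0
r_xh = [0, -1, 1, 6, 0, 0] (for k = -3, ..., 2)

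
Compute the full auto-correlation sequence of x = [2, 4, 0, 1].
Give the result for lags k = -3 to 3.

r_xx[k] = sum_m x[m]*x[m+k], indexed from 0, for k = -3 to 3:
  r_xx[-3] = x[3]*x[0] = 2
  r_xx[-2] = x[2]*x[0] + x[3]*x[1] = 4
  r_xx[-1] = x[1]*x[0] + x[2]*x[1] + x[3]*x[2] = 8
  r_xx[0] = x[0]*x[0] + x[1]*x[1] + x[2]*x[2] + x[3]*x[3] = 21
  r_xx[1] = x[0]*x[1] + x[1]*x[2] + x[2]*x[3] = 8
  r_xx[2] = x[0]*x[2] + x[1]*x[3] = 4
  r_xx[3] = x[0]*x[3] = 2
r_xx = [2, 4, 8, 21, 8, 4, 2]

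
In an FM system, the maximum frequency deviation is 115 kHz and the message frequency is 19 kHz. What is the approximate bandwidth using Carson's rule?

Carson's rule: BW = 2*(delta_f + f_m)
= 2*(115 + 19) kHz = 268 kHz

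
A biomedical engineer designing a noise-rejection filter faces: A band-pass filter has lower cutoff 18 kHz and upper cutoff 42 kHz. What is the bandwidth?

Bandwidth = f_high - f_low
= 42 kHz - 18 kHz = 24 kHz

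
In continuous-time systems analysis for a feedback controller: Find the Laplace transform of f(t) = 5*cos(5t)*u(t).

Standard pair: cos(wt)*u(t) <-> s/(s^2+w^2)
With w = 5: L{5*cos(5t)*u(t)} = 5s/(s^2+25)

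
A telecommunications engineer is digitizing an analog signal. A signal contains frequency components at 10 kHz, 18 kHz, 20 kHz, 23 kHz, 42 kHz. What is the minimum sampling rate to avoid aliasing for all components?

The highest frequency component is f_max = 42 kHz.
Nyquist rate = 2 * f_max = 2 * 42 kHz = 84 kHz.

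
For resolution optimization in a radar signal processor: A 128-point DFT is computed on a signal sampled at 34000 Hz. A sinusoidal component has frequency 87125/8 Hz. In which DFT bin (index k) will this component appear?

DFT frequency resolution = f_s/N = 34000/128 = 2125/8 Hz
Bin index k = f_signal / resolution = 87125/8 / 2125/8 = 41
The signal frequency 87125/8 Hz falls in DFT bin k = 41.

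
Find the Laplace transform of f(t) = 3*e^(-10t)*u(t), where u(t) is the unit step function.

Standard Laplace transform pair:
e^(-at)*u(t) <-> 1/(s+a)
With a = 10: L{3*e^(-10t)*u(t)} = 3/(s+10), ROC: Re(s) > -10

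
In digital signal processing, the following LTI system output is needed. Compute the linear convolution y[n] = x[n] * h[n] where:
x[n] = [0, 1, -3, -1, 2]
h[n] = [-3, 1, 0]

y[n] = sum_k x[k]*h[n-k]. Output length = len(x) + len(h) - 1 = 5 + 3 - 1 = 7.
y[0] = 0*-3 = 0
y[1] = 1*-3 + 0*1 = -3
y[2] = -3*-3 + 1*1 + 0*0 = 10
y[3] = -1*-3 + -3*1 + 1*0 = 0
y[4] = 2*-3 + -1*1 + -3*0 = -7
y[5] = 2*1 + -1*0 = 2
y[6] = 2*0 = 0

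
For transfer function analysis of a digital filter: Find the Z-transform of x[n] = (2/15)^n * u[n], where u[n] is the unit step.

The Z-transform of a^n * u[n] is z/(z-a) for |z| > |a|.
Here a = 2/15, so X(z) = z/(z - (2/15)) = 15z/(15z - 2)
ROC: |z| > 2/15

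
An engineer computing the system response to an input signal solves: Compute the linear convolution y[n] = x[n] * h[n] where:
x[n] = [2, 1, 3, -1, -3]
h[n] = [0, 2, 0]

y[n] = sum_k x[k]*h[n-k]. Output length = len(x) + len(h) - 1 = 5 + 3 - 1 = 7.
y[0] = 2*0 = 0
y[1] = 1*0 + 2*2 = 4
y[2] = 3*0 + 1*2 + 2*0 = 2
y[3] = -1*0 + 3*2 + 1*0 = 6
y[4] = -3*0 + -1*2 + 3*0 = -2
y[5] = -3*2 + -1*0 = -6
y[6] = -3*0 = 0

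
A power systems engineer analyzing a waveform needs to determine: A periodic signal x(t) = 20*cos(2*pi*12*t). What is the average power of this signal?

Average power of A*cos(wt) is A^2/2.
P = 20^2 / 2 = 400/2 = 200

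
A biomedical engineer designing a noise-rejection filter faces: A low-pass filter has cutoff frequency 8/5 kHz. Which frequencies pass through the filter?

A low-pass filter passes all frequencies below the cutoff frequency 8/5 kHz and attenuates higher frequencies.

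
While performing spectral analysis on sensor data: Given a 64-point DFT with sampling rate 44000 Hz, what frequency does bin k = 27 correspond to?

The frequency of DFT bin k is: f_k = k * f_s / N
f_27 = 27 * 44000 / 64 = 37125/2 Hz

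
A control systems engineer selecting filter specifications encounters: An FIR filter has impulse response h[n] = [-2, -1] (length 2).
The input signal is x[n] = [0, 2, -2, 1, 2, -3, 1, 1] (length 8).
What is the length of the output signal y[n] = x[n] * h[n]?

For linear convolution, the output length is:
len(y) = len(x) + len(h) - 1 = 8 + 2 - 1 = 9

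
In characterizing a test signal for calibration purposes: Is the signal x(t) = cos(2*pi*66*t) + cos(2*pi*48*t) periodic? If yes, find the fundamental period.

f1 = 66 Hz, f2 = 48 Hz
Period T1 = 1/66, T2 = 1/48
Ratio T1/T2 = 48/66, which is rational.
The signal is periodic with fundamental period T = 1/GCD(66,48) = 1/6 s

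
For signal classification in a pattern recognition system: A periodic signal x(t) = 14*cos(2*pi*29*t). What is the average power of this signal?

Average power of A*cos(wt) is A^2/2.
P = 14^2 / 2 = 196/2 = 98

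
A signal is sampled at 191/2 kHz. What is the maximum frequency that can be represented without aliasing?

The maximum frequency that can be represented without aliasing
is the Nyquist frequency: f_max = f_s / 2 = 191/2 kHz / 2 = 191/4 kHz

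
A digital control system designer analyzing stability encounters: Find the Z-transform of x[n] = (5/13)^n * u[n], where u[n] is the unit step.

The Z-transform of a^n * u[n] is z/(z-a) for |z| > |a|.
Here a = 5/13, so X(z) = z/(z - (5/13)) = 13z/(13z - 5)
ROC: |z| > 5/13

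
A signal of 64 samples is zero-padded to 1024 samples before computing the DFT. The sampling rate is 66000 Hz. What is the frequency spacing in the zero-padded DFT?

Original DFT: N = 64, resolution = f_s/N = 66000/64 = 4125/4 Hz
Zero-padded DFT: N = 1024, resolution = f_s/N = 66000/1024 = 4125/64 Hz
Zero-padding interpolates the spectrum (finer frequency grid)
but does NOT improve the true spectral resolution (ability to resolve close frequencies).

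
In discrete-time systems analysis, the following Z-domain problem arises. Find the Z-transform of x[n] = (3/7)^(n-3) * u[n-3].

Time-shifting property: if X(z) = Z{x[n]}, then Z{x[n-d]} = z^(-d) * X(z)
X(z) = z/(z - 3/7) for x[n] = (3/7)^n * u[n]
Z{x[n-3]} = z^(-3) * z/(z - 3/7) = z^(-2)/(z - 3/7)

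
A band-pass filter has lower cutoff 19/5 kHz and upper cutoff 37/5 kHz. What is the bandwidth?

Bandwidth = f_high - f_low
= 37/5 kHz - 19/5 kHz = 18/5 kHz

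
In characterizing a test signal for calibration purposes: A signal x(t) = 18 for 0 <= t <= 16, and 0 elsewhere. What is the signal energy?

Energy = integral of |x(t)|^2 dt over the signal duration
= 18^2 * 16 = 324 * 16 = 5184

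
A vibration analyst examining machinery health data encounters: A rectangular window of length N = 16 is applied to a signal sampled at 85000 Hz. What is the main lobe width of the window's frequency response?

For a rectangular window of length N,
the main lobe width in frequency is 2*f_s/N.
= 2*85000/16 = 10625 Hz
This determines the minimum frequency separation for resolving two sinusoids.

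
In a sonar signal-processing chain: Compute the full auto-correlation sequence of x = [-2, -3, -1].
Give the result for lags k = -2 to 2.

r_xx[k] = sum_m x[m]*x[m+k], indexed from 0, for k = -2 to 2:
  r_xx[-2] = x[2]*x[0] = 2
  r_xx[-1] = x[1]*x[0] + x[2]*x[1] = 9
  r_xx[0] = x[0]*x[0] + x[1]*x[1] + x[2]*x[2] = 14
  r_xx[1] = x[0]*x[1] + x[1]*x[2] = 9
  r_xx[2] = x[0]*x[2] = 2
r_xx = [2, 9, 14, 9, 2]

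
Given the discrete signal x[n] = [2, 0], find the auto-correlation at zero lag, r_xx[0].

The auto-correlation at zero lag r_xx[0] equals the signal energy.
r_xx[0] = sum of x[n]^2 = 2^2 + 0^2
= 4 + 0 = 4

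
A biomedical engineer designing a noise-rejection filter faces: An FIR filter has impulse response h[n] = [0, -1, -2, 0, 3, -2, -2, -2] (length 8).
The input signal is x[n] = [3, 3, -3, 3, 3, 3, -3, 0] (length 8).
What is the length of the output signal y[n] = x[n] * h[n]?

For linear convolution, the output length is:
len(y) = len(x) + len(h) - 1 = 8 + 8 - 1 = 15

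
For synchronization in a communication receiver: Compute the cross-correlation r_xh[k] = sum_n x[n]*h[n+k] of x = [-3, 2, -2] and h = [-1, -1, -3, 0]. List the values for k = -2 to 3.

Both sequences indexed from 0 and zero outside their support.
Lags with overlap: k = -2 to 3.
  r_xh[-2] = x[2]*h[0] = 2
  r_xh[-1] = x[1]*h[0] + x[2]*h[1] = 0
  r_xh[0] = x[0]*h[0] + x[1]*h[1] + x[2]*h[2] = 7
  r_xh[1] = x[0]*h[1] + x[1]*h[2] + x[2]*h[3] = -3
  r_xh[2] = x[0]*h[2] + x[1]*h[3] = 9
  r_xh[3] = x[0]*h[3] = 0
r_xh = [2, 0, 7, -3, 9, 0] (for k = -2, ..., 3)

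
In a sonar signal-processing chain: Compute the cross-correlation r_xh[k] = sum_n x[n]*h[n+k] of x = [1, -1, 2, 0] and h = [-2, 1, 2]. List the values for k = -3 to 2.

Both sequences indexed from 0 and zero outside their support.
Lags with overlap: k = -3 to 2.
  r_xh[-3] = x[3]*h[0] = 0
  r_xh[-2] = x[2]*h[0] + x[3]*h[1] = -4
  r_xh[-1] = x[1]*h[0] + x[2]*h[1] + x[3]*h[2] = 4
  r_xh[0] = x[0]*h[0] + x[1]*h[1] + x[2]*h[2] = 1
  r_xh[1] = x[0]*h[1] + x[1]*h[2] = -1
  r_xh[2] = x[0]*h[2] = 2
r_xh = [0, -4, 4, 1, -1, 2] (for k = -3, ..., 2)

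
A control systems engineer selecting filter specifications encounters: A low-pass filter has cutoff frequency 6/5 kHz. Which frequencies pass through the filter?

A low-pass filter passes all frequencies below the cutoff frequency 6/5 kHz and attenuates higher frequencies.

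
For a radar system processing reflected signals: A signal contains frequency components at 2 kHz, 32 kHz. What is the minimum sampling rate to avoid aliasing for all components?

The highest frequency component is f_max = 32 kHz.
Nyquist rate = 2 * f_max = 2 * 32 kHz = 64 kHz.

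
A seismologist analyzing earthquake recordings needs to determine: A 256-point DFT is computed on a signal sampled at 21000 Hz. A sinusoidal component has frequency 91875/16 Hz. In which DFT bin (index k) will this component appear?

DFT frequency resolution = f_s/N = 21000/256 = 2625/32 Hz
Bin index k = f_signal / resolution = 91875/16 / 2625/32 = 70
The signal frequency 91875/16 Hz falls in DFT bin k = 70.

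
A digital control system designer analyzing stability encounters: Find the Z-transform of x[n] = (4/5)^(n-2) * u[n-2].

Time-shifting property: if X(z) = Z{x[n]}, then Z{x[n-d]} = z^(-d) * X(z)
X(z) = z/(z - 4/5) for x[n] = (4/5)^n * u[n]
Z{x[n-2]} = z^(-2) * z/(z - 4/5) = z^(-1)/(z - 4/5)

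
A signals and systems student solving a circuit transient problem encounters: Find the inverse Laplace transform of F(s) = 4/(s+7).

Standard pair: k/(s+a) <-> k*e^(-at)*u(t)
With k=4, a=7: f(t) = 4*e^(-7t)*u(t)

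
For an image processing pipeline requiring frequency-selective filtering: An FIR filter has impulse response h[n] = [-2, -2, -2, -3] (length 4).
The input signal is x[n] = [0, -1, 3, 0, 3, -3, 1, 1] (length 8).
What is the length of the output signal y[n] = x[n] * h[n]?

For linear convolution, the output length is:
len(y) = len(x) + len(h) - 1 = 8 + 4 - 1 = 11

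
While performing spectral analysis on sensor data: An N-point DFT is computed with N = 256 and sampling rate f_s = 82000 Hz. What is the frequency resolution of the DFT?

DFT frequency resolution = f_s / N
= 82000 / 256 = 5125/16 Hz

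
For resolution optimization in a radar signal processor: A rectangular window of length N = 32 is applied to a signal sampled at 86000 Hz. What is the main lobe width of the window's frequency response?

For a rectangular window of length N,
the main lobe width in frequency is 2*f_s/N.
= 2*86000/32 = 5375 Hz
This determines the minimum frequency separation for resolving two sinusoids.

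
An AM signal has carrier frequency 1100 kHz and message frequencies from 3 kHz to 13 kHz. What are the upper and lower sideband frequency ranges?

Upper sideband (USB) = fc + [fm_low, fm_high] = 1100 + [3, 13] = [1103, 1113] kHz
Lower sideband (LSB) = fc - [fm_high, fm_low] = 1100 - [13, 3] = [1087, 1097] kHz
Total occupied spectrum: 1087 kHz to 1113 kHz (plus carrier at 1100 kHz)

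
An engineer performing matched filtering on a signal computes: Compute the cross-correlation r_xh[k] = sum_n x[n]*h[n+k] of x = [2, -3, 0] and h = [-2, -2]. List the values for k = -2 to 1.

Both sequences indexed from 0 and zero outside their support.
Lags with overlap: k = -2 to 1.
  r_xh[-2] = x[2]*h[0] = 0
  r_xh[-1] = x[1]*h[0] + x[2]*h[1] = 6
  r_xh[0] = x[0]*h[0] + x[1]*h[1] = 2
  r_xh[1] = x[0]*h[1] = -4
r_xh = [0, 6, 2, -4] (for k = -2, ..., 1)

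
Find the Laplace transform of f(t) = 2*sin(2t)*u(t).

Standard pair: sin(wt)*u(t) <-> w/(s^2+w^2)
With w = 2: L{2*sin(2t)*u(t)} = 4/(s^2+4)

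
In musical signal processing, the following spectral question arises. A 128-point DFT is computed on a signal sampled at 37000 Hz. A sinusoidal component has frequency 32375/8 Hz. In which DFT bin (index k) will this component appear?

DFT frequency resolution = f_s/N = 37000/128 = 4625/16 Hz
Bin index k = f_signal / resolution = 32375/8 / 4625/16 = 14
The signal frequency 32375/8 Hz falls in DFT bin k = 14.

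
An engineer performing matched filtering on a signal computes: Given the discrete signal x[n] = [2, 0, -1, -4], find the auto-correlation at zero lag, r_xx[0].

The auto-correlation at zero lag r_xx[0] equals the signal energy.
r_xx[0] = sum of x[n]^2 = 2^2 + 0^2 + (-1)^2 + (-4)^2
= 4 + 0 + 1 + 16 = 21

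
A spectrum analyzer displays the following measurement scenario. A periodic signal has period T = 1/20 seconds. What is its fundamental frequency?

The fundamental frequency is the reciprocal of the period.
f = 1/T = 1/(1/20) = 20 Hz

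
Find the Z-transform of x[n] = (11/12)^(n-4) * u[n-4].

Time-shifting property: if X(z) = Z{x[n]}, then Z{x[n-d]} = z^(-d) * X(z)
X(z) = z/(z - 11/12) for x[n] = (11/12)^n * u[n]
Z{x[n-4]} = z^(-4) * z/(z - 11/12) = z^(-3)/(z - 11/12)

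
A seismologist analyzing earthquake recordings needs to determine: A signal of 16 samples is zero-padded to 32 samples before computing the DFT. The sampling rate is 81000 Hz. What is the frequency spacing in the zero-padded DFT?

Original DFT: N = 16, resolution = f_s/N = 81000/16 = 10125/2 Hz
Zero-padded DFT: N = 32, resolution = f_s/N = 81000/32 = 10125/4 Hz
Zero-padding interpolates the spectrum (finer frequency grid)
but does NOT improve the true spectral resolution (ability to resolve close frequencies).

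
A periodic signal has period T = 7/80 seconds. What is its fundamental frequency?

The fundamental frequency is the reciprocal of the period.
f = 1/T = 1/(7/80) = 80/7 Hz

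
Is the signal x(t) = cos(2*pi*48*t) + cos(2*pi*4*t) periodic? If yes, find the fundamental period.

f1 = 48 Hz, f2 = 4 Hz
Period T1 = 1/48, T2 = 1/4
Ratio T1/T2 = 4/48, which is rational.
The signal is periodic with fundamental period T = 1/GCD(48,4) = 1/4 s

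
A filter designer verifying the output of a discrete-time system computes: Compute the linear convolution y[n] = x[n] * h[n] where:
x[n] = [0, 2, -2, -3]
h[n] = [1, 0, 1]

y[n] = sum_k x[k]*h[n-k]. Output length = len(x) + len(h) - 1 = 4 + 3 - 1 = 6.
y[0] = 0*1 = 0
y[1] = 2*1 + 0*0 = 2
y[2] = -2*1 + 2*0 + 0*1 = -2
y[3] = -3*1 + -2*0 + 2*1 = -1
y[4] = -3*0 + -2*1 = -2
y[5] = -3*1 = -3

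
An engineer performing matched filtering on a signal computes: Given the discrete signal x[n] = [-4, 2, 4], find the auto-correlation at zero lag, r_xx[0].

The auto-correlation at zero lag r_xx[0] equals the signal energy.
r_xx[0] = sum of x[n]^2 = (-4)^2 + 2^2 + 4^2
= 16 + 4 + 16 = 36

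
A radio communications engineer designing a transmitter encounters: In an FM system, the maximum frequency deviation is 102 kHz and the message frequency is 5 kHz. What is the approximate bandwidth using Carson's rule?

Carson's rule: BW = 2*(delta_f + f_m)
= 2*(102 + 5) kHz = 214 kHz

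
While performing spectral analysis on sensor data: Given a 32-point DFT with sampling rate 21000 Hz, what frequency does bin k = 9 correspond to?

The frequency of DFT bin k is: f_k = k * f_s / N
f_9 = 9 * 21000 / 32 = 23625/4 Hz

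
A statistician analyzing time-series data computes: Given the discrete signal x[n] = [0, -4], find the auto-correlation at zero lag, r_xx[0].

The auto-correlation at zero lag r_xx[0] equals the signal energy.
r_xx[0] = sum of x[n]^2 = 0^2 + (-4)^2
= 0 + 16 = 16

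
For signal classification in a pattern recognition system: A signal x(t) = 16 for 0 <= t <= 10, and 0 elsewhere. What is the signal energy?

Energy = integral of |x(t)|^2 dt over the signal duration
= 16^2 * 10 = 256 * 10 = 2560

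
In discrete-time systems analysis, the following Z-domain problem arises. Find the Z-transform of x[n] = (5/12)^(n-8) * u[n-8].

Time-shifting property: if X(z) = Z{x[n]}, then Z{x[n-d]} = z^(-d) * X(z)
X(z) = z/(z - 5/12) for x[n] = (5/12)^n * u[n]
Z{x[n-8]} = z^(-8) * z/(z - 5/12) = z^(-7)/(z - 5/12)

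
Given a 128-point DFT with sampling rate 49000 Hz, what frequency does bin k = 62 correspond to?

The frequency of DFT bin k is: f_k = k * f_s / N
f_62 = 62 * 49000 / 128 = 189875/8 Hz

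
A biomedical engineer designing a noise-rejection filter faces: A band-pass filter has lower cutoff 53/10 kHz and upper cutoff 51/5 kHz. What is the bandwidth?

Bandwidth = f_high - f_low
= 51/5 kHz - 53/10 kHz = 49/10 kHz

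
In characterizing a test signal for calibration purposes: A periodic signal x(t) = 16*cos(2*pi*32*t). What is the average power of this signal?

Average power of A*cos(wt) is A^2/2.
P = 16^2 / 2 = 256/2 = 128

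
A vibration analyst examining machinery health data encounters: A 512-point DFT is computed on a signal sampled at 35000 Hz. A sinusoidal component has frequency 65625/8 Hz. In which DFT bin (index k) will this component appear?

DFT frequency resolution = f_s/N = 35000/512 = 4375/64 Hz
Bin index k = f_signal / resolution = 65625/8 / 4375/64 = 120
The signal frequency 65625/8 Hz falls in DFT bin k = 120.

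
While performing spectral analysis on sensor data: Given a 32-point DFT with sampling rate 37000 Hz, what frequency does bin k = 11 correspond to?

The frequency of DFT bin k is: f_k = k * f_s / N
f_11 = 11 * 37000 / 32 = 50875/4 Hz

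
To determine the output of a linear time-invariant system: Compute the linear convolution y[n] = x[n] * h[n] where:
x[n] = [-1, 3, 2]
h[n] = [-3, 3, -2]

y[n] = sum_k x[k]*h[n-k]. Output length = len(x) + len(h) - 1 = 3 + 3 - 1 = 5.
y[0] = -1*-3 = 3
y[1] = 3*-3 + -1*3 = -12
y[2] = 2*-3 + 3*3 + -1*-2 = 5
y[3] = 2*3 + 3*-2 = 0
y[4] = 2*-2 = -4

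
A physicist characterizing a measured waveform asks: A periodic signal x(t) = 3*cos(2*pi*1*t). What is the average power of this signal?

Average power of A*cos(wt) is A^2/2.
P = 3^2 / 2 = 9/2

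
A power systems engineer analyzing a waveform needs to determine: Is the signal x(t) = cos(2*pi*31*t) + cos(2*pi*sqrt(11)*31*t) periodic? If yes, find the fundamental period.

f1 = 31 Hz, f2 = 31*sqrt(11) Hz
Ratio f2/f1 = sqrt(11), which is irrational.
Since the frequency ratio is irrational, no common period exists.
The signal is not periodic.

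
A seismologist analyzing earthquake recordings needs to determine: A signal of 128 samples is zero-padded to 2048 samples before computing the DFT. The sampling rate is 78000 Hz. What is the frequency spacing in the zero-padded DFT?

Original DFT: N = 128, resolution = f_s/N = 78000/128 = 4875/8 Hz
Zero-padded DFT: N = 2048, resolution = f_s/N = 78000/2048 = 4875/128 Hz
Zero-padding interpolates the spectrum (finer frequency grid)
but does NOT improve the true spectral resolution (ability to resolve close frequencies).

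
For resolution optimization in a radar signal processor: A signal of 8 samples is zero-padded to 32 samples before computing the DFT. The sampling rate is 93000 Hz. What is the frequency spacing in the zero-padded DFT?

Original DFT: N = 8, resolution = f_s/N = 93000/8 = 11625 Hz
Zero-padded DFT: N = 32, resolution = f_s/N = 93000/32 = 11625/4 Hz
Zero-padding interpolates the spectrum (finer frequency grid)
but does NOT improve the true spectral resolution (ability to resolve close frequencies).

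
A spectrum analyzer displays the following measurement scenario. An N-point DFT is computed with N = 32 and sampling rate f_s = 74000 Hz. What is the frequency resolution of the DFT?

DFT frequency resolution = f_s / N
= 74000 / 32 = 4625/2 Hz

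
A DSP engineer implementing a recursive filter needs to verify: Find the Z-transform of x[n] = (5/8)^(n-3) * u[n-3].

Time-shifting property: if X(z) = Z{x[n]}, then Z{x[n-d]} = z^(-d) * X(z)
X(z) = z/(z - 5/8) for x[n] = (5/8)^n * u[n]
Z{x[n-3]} = z^(-3) * z/(z - 5/8) = z^(-2)/(z - 5/8)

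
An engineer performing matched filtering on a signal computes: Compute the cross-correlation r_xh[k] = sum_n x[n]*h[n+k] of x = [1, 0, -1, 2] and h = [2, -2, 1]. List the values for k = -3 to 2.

Both sequences indexed from 0 and zero outside their support.
Lags with overlap: k = -3 to 2.
  r_xh[-3] = x[3]*h[0] = 4
  r_xh[-2] = x[2]*h[0] + x[3]*h[1] = -6
  r_xh[-1] = x[1]*h[0] + x[2]*h[1] + x[3]*h[2] = 4
  r_xh[0] = x[0]*h[0] + x[1]*h[1] + x[2]*h[2] = 1
  r_xh[1] = x[0]*h[1] + x[1]*h[2] = -2
  r_xh[2] = x[0]*h[2] = 1
r_xh = [4, -6, 4, 1, -2, 1] (for k = -3, ..., 2)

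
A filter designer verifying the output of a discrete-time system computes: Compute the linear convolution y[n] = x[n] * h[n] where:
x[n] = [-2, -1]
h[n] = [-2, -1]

y[n] = sum_k x[k]*h[n-k]. Output length = len(x) + len(h) - 1 = 2 + 2 - 1 = 3.
y[0] = -2*-2 = 4
y[1] = -1*-2 + -2*-1 = 4
y[2] = -1*-1 = 1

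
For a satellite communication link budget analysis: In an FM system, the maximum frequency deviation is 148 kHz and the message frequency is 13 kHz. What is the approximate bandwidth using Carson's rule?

Carson's rule: BW = 2*(delta_f + f_m)
= 2*(148 + 13) kHz = 322 kHz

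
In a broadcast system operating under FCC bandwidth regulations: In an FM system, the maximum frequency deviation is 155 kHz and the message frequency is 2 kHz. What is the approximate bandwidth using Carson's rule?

Carson's rule: BW = 2*(delta_f + f_m)
= 2*(155 + 2) kHz = 314 kHz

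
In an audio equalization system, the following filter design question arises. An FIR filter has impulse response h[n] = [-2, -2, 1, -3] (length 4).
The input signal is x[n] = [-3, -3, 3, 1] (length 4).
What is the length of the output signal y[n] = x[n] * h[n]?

For linear convolution, the output length is:
len(y) = len(x) + len(h) - 1 = 4 + 4 - 1 = 7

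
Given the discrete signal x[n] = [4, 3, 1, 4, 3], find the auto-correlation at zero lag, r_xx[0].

The auto-correlation at zero lag r_xx[0] equals the signal energy.
r_xx[0] = sum of x[n]^2 = 4^2 + 3^2 + 1^2 + 4^2 + 3^2
= 16 + 9 + 1 + 16 + 9 = 51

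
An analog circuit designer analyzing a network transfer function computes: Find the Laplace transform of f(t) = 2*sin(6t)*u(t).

Standard pair: sin(wt)*u(t) <-> w/(s^2+w^2)
With w = 6: L{2*sin(6t)*u(t)} = 12/(s^2+36)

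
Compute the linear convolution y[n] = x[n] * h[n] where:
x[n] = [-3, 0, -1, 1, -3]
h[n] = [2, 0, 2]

y[n] = sum_k x[k]*h[n-k]. Output length = len(x) + len(h) - 1 = 5 + 3 - 1 = 7.
y[0] = -3*2 = -6
y[1] = 0*2 + -3*0 = 0
y[2] = -1*2 + 0*0 + -3*2 = -8
y[3] = 1*2 + -1*0 + 0*2 = 2
y[4] = -3*2 + 1*0 + -1*2 = -8
y[5] = -3*0 + 1*2 = 2
y[6] = -3*2 = -6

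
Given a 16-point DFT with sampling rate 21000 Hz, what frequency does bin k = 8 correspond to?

The frequency of DFT bin k is: f_k = k * f_s / N
f_8 = 8 * 21000 / 16 = 10500 Hz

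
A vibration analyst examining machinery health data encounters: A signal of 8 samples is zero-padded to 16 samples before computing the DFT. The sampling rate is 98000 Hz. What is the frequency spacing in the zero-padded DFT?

Original DFT: N = 8, resolution = f_s/N = 98000/8 = 12250 Hz
Zero-padded DFT: N = 16, resolution = f_s/N = 98000/16 = 6125 Hz
Zero-padding interpolates the spectrum (finer frequency grid)
but does NOT improve the true spectral resolution (ability to resolve close frequencies).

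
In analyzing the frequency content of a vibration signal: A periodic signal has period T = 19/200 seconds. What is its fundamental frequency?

The fundamental frequency is the reciprocal of the period.
f = 1/T = 1/(19/200) = 200/19 Hz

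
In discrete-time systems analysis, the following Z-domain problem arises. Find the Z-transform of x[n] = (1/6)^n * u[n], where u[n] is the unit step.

The Z-transform of a^n * u[n] is z/(z-a) for |z| > |a|.
Here a = 1/6, so X(z) = z/(z - (1/6)) = 6z/(6z - 1)
ROC: |z| > 1/6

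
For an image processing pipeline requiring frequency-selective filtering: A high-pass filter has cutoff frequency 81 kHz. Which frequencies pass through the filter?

A high-pass filter passes all frequencies above the cutoff frequency 81 kHz and attenuates lower frequencies.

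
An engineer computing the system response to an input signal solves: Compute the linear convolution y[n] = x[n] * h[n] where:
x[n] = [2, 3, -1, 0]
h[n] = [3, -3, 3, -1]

y[n] = sum_k x[k]*h[n-k]. Output length = len(x) + len(h) - 1 = 4 + 4 - 1 = 7.
y[0] = 2*3 = 6
y[1] = 3*3 + 2*-3 = 3
y[2] = -1*3 + 3*-3 + 2*3 = -6
y[3] = 0*3 + -1*-3 + 3*3 + 2*-1 = 10
y[4] = 0*-3 + -1*3 + 3*-1 = -6
y[5] = 0*3 + -1*-1 = 1
y[6] = 0*-1 = 0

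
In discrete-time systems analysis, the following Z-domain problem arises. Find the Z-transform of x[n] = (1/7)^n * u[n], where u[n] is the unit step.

The Z-transform of a^n * u[n] is z/(z-a) for |z| > |a|.
Here a = 1/7, so X(z) = z/(z - (1/7)) = 7z/(7z - 1)
ROC: |z| > 1/7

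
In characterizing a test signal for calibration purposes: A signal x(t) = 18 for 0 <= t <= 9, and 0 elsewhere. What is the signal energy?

Energy = integral of |x(t)|^2 dt over the signal duration
= 18^2 * 9 = 324 * 9 = 2916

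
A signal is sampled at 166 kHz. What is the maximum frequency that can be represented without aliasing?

The maximum frequency that can be represented without aliasing
is the Nyquist frequency: f_max = f_s / 2 = 166 kHz / 2 = 83 kHz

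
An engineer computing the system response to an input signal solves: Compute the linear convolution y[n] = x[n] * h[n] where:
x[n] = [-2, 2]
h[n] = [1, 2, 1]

y[n] = sum_k x[k]*h[n-k]. Output length = len(x) + len(h) - 1 = 2 + 3 - 1 = 4.
y[0] = -2*1 = -2
y[1] = 2*1 + -2*2 = -2
y[2] = 2*2 + -2*1 = 2
y[3] = 2*1 = 2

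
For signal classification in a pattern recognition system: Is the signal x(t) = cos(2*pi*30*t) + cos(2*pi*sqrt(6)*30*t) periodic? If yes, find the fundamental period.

f1 = 30 Hz, f2 = 30*sqrt(6) Hz
Ratio f2/f1 = sqrt(6), which is irrational.
Since the frequency ratio is irrational, no common period exists.
The signal is not periodic.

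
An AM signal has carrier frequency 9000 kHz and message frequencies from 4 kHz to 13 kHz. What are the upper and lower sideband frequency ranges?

Upper sideband (USB) = fc + [fm_low, fm_high] = 9000 + [4, 13] = [9004, 9013] kHz
Lower sideband (LSB) = fc - [fm_high, fm_low] = 9000 - [13, 4] = [8987, 8996] kHz
Total occupied spectrum: 8987 kHz to 9013 kHz (plus carrier at 9000 kHz)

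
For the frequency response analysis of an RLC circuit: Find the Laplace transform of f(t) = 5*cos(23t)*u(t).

Standard pair: cos(wt)*u(t) <-> s/(s^2+w^2)
With w = 23: L{5*cos(23t)*u(t)} = 5s/(s^2+529)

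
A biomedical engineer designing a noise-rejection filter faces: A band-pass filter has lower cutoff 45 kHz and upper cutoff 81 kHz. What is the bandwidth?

Bandwidth = f_high - f_low
= 81 kHz - 45 kHz = 36 kHz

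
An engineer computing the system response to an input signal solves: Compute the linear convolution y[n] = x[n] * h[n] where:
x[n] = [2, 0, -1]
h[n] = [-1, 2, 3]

y[n] = sum_k x[k]*h[n-k]. Output length = len(x) + len(h) - 1 = 3 + 3 - 1 = 5.
y[0] = 2*-1 = -2
y[1] = 0*-1 + 2*2 = 4
y[2] = -1*-1 + 0*2 + 2*3 = 7
y[3] = -1*2 + 0*3 = -2
y[4] = -1*3 = -3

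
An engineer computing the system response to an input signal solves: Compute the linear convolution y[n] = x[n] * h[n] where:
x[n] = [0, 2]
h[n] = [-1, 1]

y[n] = sum_k x[k]*h[n-k]. Output length = len(x) + len(h) - 1 = 2 + 2 - 1 = 3.
y[0] = 0*-1 = 0
y[1] = 2*-1 + 0*1 = -2
y[2] = 2*1 = 2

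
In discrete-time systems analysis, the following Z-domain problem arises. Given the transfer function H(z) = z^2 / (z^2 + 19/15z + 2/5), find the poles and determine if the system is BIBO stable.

Poles are roots of the denominator: z^2 + 19/15z + 2/5 = 0.
Quadratic formula: z = [-(19/15) +/- sqrt((19/15)^2 - 4*(2/5))] / 2
Discriminant = 361/225 - 8/5 = 1/225; sqrt = 1/15.
z = (-19/15 +/- 1/15) / 2 => z = -3/5 or z = -2/3.
|p1| = 2/3, |p2| = 3/5.
For BIBO stability, all poles must lie inside the unit circle (|p| < 1).
System is STABLE since both |p| < 1.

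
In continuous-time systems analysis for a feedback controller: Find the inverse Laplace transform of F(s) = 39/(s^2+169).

Standard pair: w/(s^2+w^2) <-> sin(wt)*u(t)
Recognize w^2 = 169, so w = 13; numerator 39 = 3*13.
f(t) = 3*sin(13t)*u(t)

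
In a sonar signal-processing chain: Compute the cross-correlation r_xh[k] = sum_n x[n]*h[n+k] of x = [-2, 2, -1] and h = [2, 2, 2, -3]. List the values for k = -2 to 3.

Both sequences indexed from 0 and zero outside their support.
Lags with overlap: k = -2 to 3.
  r_xh[-2] = x[2]*h[0] = -2
  r_xh[-1] = x[1]*h[0] + x[2]*h[1] = 2
  r_xh[0] = x[0]*h[0] + x[1]*h[1] + x[2]*h[2] = -2
  r_xh[1] = x[0]*h[1] + x[1]*h[2] + x[2]*h[3] = 3
  r_xh[2] = x[0]*h[2] + x[1]*h[3] = -10
  r_xh[3] = x[0]*h[3] = 6
r_xh = [-2, 2, -2, 3, -10, 6] (for k = -2, ..., 3)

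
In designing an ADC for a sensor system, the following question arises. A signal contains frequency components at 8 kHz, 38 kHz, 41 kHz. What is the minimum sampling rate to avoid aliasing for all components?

The highest frequency component is f_max = 41 kHz.
Nyquist rate = 2 * f_max = 2 * 41 kHz = 82 kHz.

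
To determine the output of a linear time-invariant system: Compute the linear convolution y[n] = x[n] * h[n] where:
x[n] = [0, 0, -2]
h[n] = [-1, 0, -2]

y[n] = sum_k x[k]*h[n-k]. Output length = len(x) + len(h) - 1 = 3 + 3 - 1 = 5.
y[0] = 0*-1 = 0
y[1] = 0*-1 + 0*0 = 0
y[2] = -2*-1 + 0*0 + 0*-2 = 2
y[3] = -2*0 + 0*-2 = 0
y[4] = -2*-2 = 4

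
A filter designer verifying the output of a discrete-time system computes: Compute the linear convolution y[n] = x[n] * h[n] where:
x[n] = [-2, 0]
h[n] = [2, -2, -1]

y[n] = sum_k x[k]*h[n-k]. Output length = len(x) + len(h) - 1 = 2 + 3 - 1 = 4.
y[0] = -2*2 = -4
y[1] = 0*2 + -2*-2 = 4
y[2] = 0*-2 + -2*-1 = 2
y[3] = 0*-1 = 0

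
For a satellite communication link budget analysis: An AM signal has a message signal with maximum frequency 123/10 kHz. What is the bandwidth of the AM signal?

In AM (double-sideband), the bandwidth is twice the message frequency.
BW = 2 * f_m = 2 * 123/10 kHz = 123/5 kHz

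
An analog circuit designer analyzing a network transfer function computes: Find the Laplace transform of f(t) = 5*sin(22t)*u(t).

Standard pair: sin(wt)*u(t) <-> w/(s^2+w^2)
With w = 22: L{5*sin(22t)*u(t)} = 110/(s^2+484)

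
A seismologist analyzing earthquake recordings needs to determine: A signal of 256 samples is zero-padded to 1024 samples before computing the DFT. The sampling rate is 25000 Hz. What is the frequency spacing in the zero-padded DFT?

Original DFT: N = 256, resolution = f_s/N = 25000/256 = 3125/32 Hz
Zero-padded DFT: N = 1024, resolution = f_s/N = 25000/1024 = 3125/128 Hz
Zero-padding interpolates the spectrum (finer frequency grid)
but does NOT improve the true spectral resolution (ability to resolve close frequencies).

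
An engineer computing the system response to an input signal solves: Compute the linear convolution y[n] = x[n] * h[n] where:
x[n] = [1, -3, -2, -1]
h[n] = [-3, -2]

y[n] = sum_k x[k]*h[n-k]. Output length = len(x) + len(h) - 1 = 4 + 2 - 1 = 5.
y[0] = 1*-3 = -3
y[1] = -3*-3 + 1*-2 = 7
y[2] = -2*-3 + -3*-2 = 12
y[3] = -1*-3 + -2*-2 = 7
y[4] = -1*-2 = 2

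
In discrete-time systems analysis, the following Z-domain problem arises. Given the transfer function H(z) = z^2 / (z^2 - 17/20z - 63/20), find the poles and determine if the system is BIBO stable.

Poles are roots of the denominator: z^2 - 17/20z - 63/20 = 0.
Quadratic formula: z = [-(-17/20) +/- sqrt((-17/20)^2 - 4*(-63/20))] / 2
Discriminant = 289/400 + 63/5 = 5329/400; sqrt = 73/20.
z = (17/20 +/- 73/20) / 2 => z = 9/4 or z = -7/5.
|p1| = 7/5, |p2| = 9/4.
For BIBO stability, all poles must lie inside the unit circle (|p| < 1).
System is UNSTABLE since at least one |p| >= 1.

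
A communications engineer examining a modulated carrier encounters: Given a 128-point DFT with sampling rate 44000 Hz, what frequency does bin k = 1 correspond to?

The frequency of DFT bin k is: f_k = k * f_s / N
f_1 = 1 * 44000 / 128 = 1375/4 Hz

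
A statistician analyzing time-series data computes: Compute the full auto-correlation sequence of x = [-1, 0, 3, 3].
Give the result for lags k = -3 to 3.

r_xx[k] = sum_m x[m]*x[m+k], indexed from 0, for k = -3 to 3:
  r_xx[-3] = x[3]*x[0] = -3
  r_xx[-2] = x[2]*x[0] + x[3]*x[1] = -3
  r_xx[-1] = x[1]*x[0] + x[2]*x[1] + x[3]*x[2] = 9
  r_xx[0] = x[0]*x[0] + x[1]*x[1] + x[2]*x[2] + x[3]*x[3] = 19
  r_xx[1] = x[0]*x[1] + x[1]*x[2] + x[2]*x[3] = 9
  r_xx[2] = x[0]*x[2] + x[1]*x[3] = -3
  r_xx[3] = x[0]*x[3] = -3
r_xx = [-3, -3, 9, 19, 9, -3, -3]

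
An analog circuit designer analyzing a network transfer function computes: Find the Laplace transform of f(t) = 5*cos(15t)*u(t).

Standard pair: cos(wt)*u(t) <-> s/(s^2+w^2)
With w = 15: L{5*cos(15t)*u(t)} = 5s/(s^2+225)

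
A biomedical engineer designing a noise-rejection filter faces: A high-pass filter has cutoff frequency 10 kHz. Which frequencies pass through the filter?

A high-pass filter passes all frequencies above the cutoff frequency 10 kHz and attenuates lower frequencies.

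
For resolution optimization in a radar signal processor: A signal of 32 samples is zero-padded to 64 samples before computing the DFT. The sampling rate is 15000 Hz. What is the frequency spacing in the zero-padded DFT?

Original DFT: N = 32, resolution = f_s/N = 15000/32 = 1875/4 Hz
Zero-padded DFT: N = 64, resolution = f_s/N = 15000/64 = 1875/8 Hz
Zero-padding interpolates the spectrum (finer frequency grid)
but does NOT improve the true spectral resolution (ability to resolve close frequencies).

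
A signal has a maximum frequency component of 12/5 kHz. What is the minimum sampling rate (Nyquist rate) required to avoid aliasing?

By the Nyquist-Shannon sampling theorem,
the minimum sampling rate (Nyquist rate) must be at least 2 * f_max.
Nyquist rate = 2 * 12/5 kHz = 24/5 kHz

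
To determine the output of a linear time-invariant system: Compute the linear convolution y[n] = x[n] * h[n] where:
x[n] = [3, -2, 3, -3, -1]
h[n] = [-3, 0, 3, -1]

y[n] = sum_k x[k]*h[n-k]. Output length = len(x) + len(h) - 1 = 5 + 4 - 1 = 8.
y[0] = 3*-3 = -9
y[1] = -2*-3 + 3*0 = 6
y[2] = 3*-3 + -2*0 + 3*3 = 0
y[3] = -3*-3 + 3*0 + -2*3 + 3*-1 = 0
y[4] = -1*-3 + -3*0 + 3*3 + -2*-1 = 14
y[5] = -1*0 + -3*3 + 3*-1 = -12
y[6] = -1*3 + -3*-1 = 0
y[7] = -1*-1 = 1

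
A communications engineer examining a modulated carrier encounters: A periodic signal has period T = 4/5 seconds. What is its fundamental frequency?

The fundamental frequency is the reciprocal of the period.
f = 1/T = 1/(4/5) = 5/4 Hz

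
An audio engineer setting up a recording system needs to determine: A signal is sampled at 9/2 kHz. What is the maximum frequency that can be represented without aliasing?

The maximum frequency that can be represented without aliasing
is the Nyquist frequency: f_max = f_s / 2 = 9/2 kHz / 2 = 9/4 kHz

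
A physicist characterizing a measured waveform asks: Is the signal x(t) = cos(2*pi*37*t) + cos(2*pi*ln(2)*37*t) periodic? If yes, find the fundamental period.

f1 = 37 Hz, f2 = 37*ln(2) Hz
Ratio f2/f1 = ln(2), which is irrational.
Since the frequency ratio is irrational, no common period exists.
The signal is not periodic.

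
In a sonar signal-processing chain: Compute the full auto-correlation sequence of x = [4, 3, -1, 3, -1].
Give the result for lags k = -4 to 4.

r_xx[k] = sum_m x[m]*x[m+k], indexed from 0, for k = -4 to 4:
  r_xx[-4] = x[4]*x[0] = -4
  r_xx[-3] = x[3]*x[0] + x[4]*x[1] = 9
  r_xx[-2] = x[2]*x[0] + x[3]*x[1] + x[4]*x[2] = 6
  r_xx[-1] = x[1]*x[0] + x[2]*x[1] + x[3]*x[2] + x[4]*x[3] = 3
  r_xx[0] = x[0]*x[0] + x[1]*x[1] + x[2]*x[2] + x[3]*x[3] + x[4]*x[4] = 36
  r_xx[1] = x[0]*x[1] + x[1]*x[2] + x[2]*x[3] + x[3]*x[4] = 3
  r_xx[2] = x[0]*x[2] + x[1]*x[3] + x[2]*x[4] = 6
  r_xx[3] = x[0]*x[3] + x[1]*x[4] = 9
  r_xx[4] = x[0]*x[4] = -4
r_xx = [-4, 9, 6, 3, 36, 3, 6, 9, -4]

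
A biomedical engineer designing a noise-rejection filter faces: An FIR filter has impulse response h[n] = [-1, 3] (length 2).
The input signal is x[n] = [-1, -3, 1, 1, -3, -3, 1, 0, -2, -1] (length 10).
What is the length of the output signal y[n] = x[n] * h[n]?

For linear convolution, the output length is:
len(y) = len(x) + len(h) - 1 = 10 + 2 - 1 = 11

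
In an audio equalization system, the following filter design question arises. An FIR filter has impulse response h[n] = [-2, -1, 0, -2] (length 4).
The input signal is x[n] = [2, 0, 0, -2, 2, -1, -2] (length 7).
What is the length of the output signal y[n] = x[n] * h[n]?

For linear convolution, the output length is:
len(y) = len(x) + len(h) - 1 = 7 + 4 - 1 = 10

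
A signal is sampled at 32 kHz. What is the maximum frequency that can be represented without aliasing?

The maximum frequency that can be represented without aliasing
is the Nyquist frequency: f_max = f_s / 2 = 32 kHz / 2 = 16 kHz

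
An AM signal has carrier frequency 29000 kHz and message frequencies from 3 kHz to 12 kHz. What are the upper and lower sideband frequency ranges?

Upper sideband (USB) = fc + [fm_low, fm_high] = 29000 + [3, 12] = [29003, 29012] kHz
Lower sideband (LSB) = fc - [fm_high, fm_low] = 29000 - [12, 3] = [28988, 28997] kHz
Total occupied spectrum: 28988 kHz to 29012 kHz (plus carrier at 29000 kHz)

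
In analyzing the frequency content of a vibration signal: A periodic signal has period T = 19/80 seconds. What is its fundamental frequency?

The fundamental frequency is the reciprocal of the period.
f = 1/T = 1/(19/80) = 80/19 Hz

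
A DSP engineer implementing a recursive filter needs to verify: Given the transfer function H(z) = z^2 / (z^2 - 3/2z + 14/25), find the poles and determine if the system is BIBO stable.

Poles are roots of the denominator: z^2 - 3/2z + 14/25 = 0.
Quadratic formula: z = [-(-3/2) +/- sqrt((-3/2)^2 - 4*(14/25))] / 2
Discriminant = 9/4 - 56/25 = 1/100; sqrt = 1/10.
z = (3/2 +/- 1/10) / 2 => z = 4/5 or z = 7/10.
|p1| = 7/10, |p2| = 4/5.
For BIBO stability, all poles must lie inside the unit circle (|p| < 1).
System is STABLE since both |p| < 1.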